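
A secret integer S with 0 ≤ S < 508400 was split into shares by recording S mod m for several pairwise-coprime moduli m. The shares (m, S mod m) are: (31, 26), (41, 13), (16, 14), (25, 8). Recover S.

The moduli are pairwise coprime; N = 31·41·16·25 = 508400.
N/31 = 16400; 16400 ≡ 1 (mod 31), inverse 1.
N/41 = 12400; 12400 ≡ 18 (mod 41); 18·16 ≡ 1, so inverse 16.
N/16 = 31775; 31775 ≡ 15 (mod 16); 15·15 ≡ 1, so inverse 15.
N/25 = 20336; 20336 ≡ 11 (mod 25); 11·16 ≡ 1, so inverse 16.
S ≡ 26·16400·1 + 13·12400·16 + 14·31775·15 + 8·20336·16 = 12281358.
12281358 mod 508400 = 79758.

79758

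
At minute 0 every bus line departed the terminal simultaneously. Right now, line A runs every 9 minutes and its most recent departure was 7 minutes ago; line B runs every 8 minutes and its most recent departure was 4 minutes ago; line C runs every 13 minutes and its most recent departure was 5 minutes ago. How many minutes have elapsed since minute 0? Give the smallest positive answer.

The moduli are pairwise coprime; N = 9·8·13 = 936.
N/9 = 104; 104 ≡ 5 (mod 9); 5·2 ≡ 1, so inverse 2.
N/8 = 117; 117 ≡ 5 (mod 8); 5·5 ≡ 1, so inverse 5.
N/13 = 72; 72 ≡ 7 (mod 13); 7·2 ≡ 1, so inverse 2.
t ≡ 7·104·2 + 4·117·5 + 5·72·2 = 4516.
4516 mod 936 = 772.

772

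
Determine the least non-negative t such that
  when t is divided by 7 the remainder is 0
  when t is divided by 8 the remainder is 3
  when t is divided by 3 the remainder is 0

147

From t ≡ 0 (mod 7) write t = 0 + 7s. Substituting into t ≡ 3 (mod 8) gives 7s ≡ 3 (mod 8), and since 7⁻¹ ≡ 7 (mod 8), s ≡ 5. Hence t ≡ 0 + 7·5 = 35 (mod 56).
From t ≡ 35 (mod 56) write t = 35 + 56s. Substituting into t ≡ 0 (mod 3) gives 56s ≡ 1 (mod 3), and since 2⁻¹ ≡ 2 (mod 3), s ≡ 2. Hence t ≡ 35 + 56·2 = 147 (mod 168).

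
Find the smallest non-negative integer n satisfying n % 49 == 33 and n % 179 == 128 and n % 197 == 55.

179128

The moduli are pairwise coprime; M = 49·179·197 = 1727887.
M/49 = 35263; 35263 ≡ 32 (mod 49); 32·23 ≡ 1, so inverse 23.
M/179 = 9653; 9653 ≡ 166 (mod 179); 166·55 ≡ 1, so inverse 55.
M/197 = 8771; 8771 ≡ 103 (mod 197); 103·44 ≡ 1, so inverse 44.
n ≡ 33·35263·23 + 128·9653·55 + 55·8771·44 = 115947557.
115947557 mod 1727887 = 179128.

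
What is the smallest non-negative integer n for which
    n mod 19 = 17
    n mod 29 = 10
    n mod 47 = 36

12538

The moduli are pairwise coprime; M = 19·29·47 = 25897.
M/19 = 1363; 1363 ≡ 14 (mod 19); 14·15 ≡ 1, so inverse 15.
M/29 = 893; 893 ≡ 23 (mod 29); 23·24 ≡ 1, so inverse 24.
M/47 = 551; 551 ≡ 34 (mod 47); 34·18 ≡ 1, so inverse 18.
n ≡ 17·1363·15 + 10·893·24 + 36·551·18 = 918933.
918933 mod 25897 = 12538.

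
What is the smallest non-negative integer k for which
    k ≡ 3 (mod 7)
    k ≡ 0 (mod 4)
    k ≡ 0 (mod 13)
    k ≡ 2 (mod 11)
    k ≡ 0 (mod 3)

The moduli are pairwise coprime; N = 7·4·13·11·3 = 12012.
N/7 = 1716; 1716 ≡ 1 (mod 7), inverse 1.
N/4 = 3003; 3003 ≡ 3 (mod 4); 3·3 ≡ 1, so inverse 3.
N/13 = 924; 924 ≡ 1 (mod 13), inverse 1.
N/11 = 1092; 1092 ≡ 3 (mod 11); 3·4 ≡ 1, so inverse 4.
N/3 = 4004; 4004 ≡ 2 (mod 3); 2·2 ≡ 1, so inverse 2.
k ≡ 3·1716·1 + 0·3003·3 + 0·924·1 + 2·1092·4 + 0·4004·2 = 13884.
13884 mod 12012 = 1872.

1872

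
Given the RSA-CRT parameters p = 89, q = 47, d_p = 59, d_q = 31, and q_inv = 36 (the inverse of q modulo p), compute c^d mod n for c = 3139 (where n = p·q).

2283

m₁ = c^(d_p) mod p: c ≡ 24 (mod 89), and 24^59 mod 89 = 58.
m₂ = c^(d_q) mod q: c ≡ 37 (mod 47), and 37^31 mod 47 = 27.
h = q_inv·(m₁ − m₂) mod p = 36·(58 − 27) mod 89 = 48.
m = m₂ + h·q = 27 + 48·47 = 2283.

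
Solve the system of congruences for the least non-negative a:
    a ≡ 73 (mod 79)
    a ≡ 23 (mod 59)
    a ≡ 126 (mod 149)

The moduli are pairwise coprime; N = 79·59·149 = 694489.
N/79 = 8791; 8791 ≡ 22 (mod 79); 22·18 ≡ 1, so inverse 18.
N/59 = 11771; 11771 ≡ 30 (mod 59); 30·2 ≡ 1, so inverse 2.
N/149 = 4661; 4661 ≡ 42 (mod 149); 42·110 ≡ 1, so inverse 110.
a ≡ 73·8791·18 + 23·11771·2 + 126·4661·110 = 76694300.
76694300 mod 694489 = 300510.

300510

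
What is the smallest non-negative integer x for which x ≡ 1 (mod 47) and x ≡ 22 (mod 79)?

3103

From x ≡ 1 (mod 47) write x = 1 + 47t. Substituting into x ≡ 22 (mod 79) gives 47t ≡ 21 (mod 79), and since 47⁻¹ ≡ 37 (mod 79), t ≡ 66. Hence x ≡ 1 + 47·66 = 3103 (mod 3713).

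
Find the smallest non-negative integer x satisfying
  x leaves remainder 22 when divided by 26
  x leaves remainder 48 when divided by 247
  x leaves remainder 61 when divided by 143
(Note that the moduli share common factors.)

4494

gcd(26, 247) = 13 and 13 | (48 − 22), so the pair is consistent; merging gives x ≡ 48 (mod 494), where 494 = lcm(26, 247).
gcd(494, 143) = 13 and 13 | (61 − 48), so the pair is consistent; merging gives x ≡ 4494 (mod 5434), where 5434 = lcm(494, 143).
The solution is unique modulo lcm(26, 247, 143) = 5434.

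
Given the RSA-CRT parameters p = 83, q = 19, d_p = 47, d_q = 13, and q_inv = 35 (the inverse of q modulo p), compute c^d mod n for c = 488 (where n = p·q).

m₁ = c^(d_p) mod p: c ≡ 73 (mod 83), and 73^47 mod 83 = 67.
m₂ = c^(d_q) mod q: c ≡ 13 (mod 19), and 13^13 mod 19 = 15.
h = q_inv·(m₁ − m₂) mod p = 35·(67 − 15) mod 83 = 77.
m = m₂ + h·q = 15 + 77·19 = 1478.

1478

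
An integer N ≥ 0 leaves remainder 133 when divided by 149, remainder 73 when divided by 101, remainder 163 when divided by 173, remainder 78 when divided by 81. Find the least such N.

91772511

Combine the congruences pairwise.
From N ≡ 133 (mod 149) write N = 133 + 149t. Substituting into N ≡ 73 (mod 101) gives 149t ≡ 41 (mod 101), and since 48⁻¹ ≡ 40 (mod 101), t ≡ 24. Hence N ≡ 133 + 149·24 = 3709 (mod 15049).
From N ≡ 3709 (mod 15049) write N = 3709 + 15049t. Substituting into N ≡ 163 (mod 173) gives 15049t ≡ 87 (mod 173), and since 171⁻¹ ≡ 86 (mod 173), t ≡ 43. Hence N ≡ 3709 + 15049·43 = 650816 (mod 2603477).
From N ≡ 650816 (mod 2603477) write N = 650816 + 2603477t. Substituting into N ≡ 78 (mod 81) gives 2603477t ≡ 16 (mod 81), and since 56⁻¹ ≡ 68 (mod 81), t ≡ 35. Hence N ≡ 650816 + 2603477·35 = 91772511 (mod 210881637).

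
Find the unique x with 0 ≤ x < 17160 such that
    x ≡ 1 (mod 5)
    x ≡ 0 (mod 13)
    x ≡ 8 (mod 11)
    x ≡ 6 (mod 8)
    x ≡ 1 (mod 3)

Combine the congruences pairwise.
From x ≡ 1 (mod 5) write x = 1 + 5t. Substituting into x ≡ 0 (mod 13) gives 5t ≡ 12 (mod 13), and since 5⁻¹ ≡ 8 (mod 13), t ≡ 5. Hence x ≡ 1 + 5·5 = 26 (mod 65).
From x ≡ 26 (mod 65) write x = 26 + 65t. Substituting into x ≡ 8 (mod 11) gives 65t ≡ 4 (mod 11), and since 10⁻¹ ≡ 10 (mod 11), t ≡ 7. Hence x ≡ 26 + 65·7 = 481 (mod 715).
From x ≡ 481 (mod 715) write x = 481 + 715t. Substituting into x ≡ 6 (mod 8) gives 715t ≡ 5 (mod 8), and since 3⁻¹ ≡ 3 (mod 8), t ≡ 7. Hence x ≡ 481 + 715·7 = 5486 (mod 5720).
From x ≡ 5486 (mod 5720) write x = 5486 + 5720t. Substituting into x ≡ 1 (mod 3) gives 5720t ≡ 2 (mod 3), and since 2⁻¹ ≡ 2 (mod 3), t ≡ 1. Hence x ≡ 5486 + 5720·1 = 11206 (mod 17160).

11206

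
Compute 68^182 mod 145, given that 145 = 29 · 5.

Mod 29: 68 ≡ 10; by Fermat, exponent reduces to 182 mod 28 = 14; 10^14 ≡ 28 (mod 29).
Mod 5: 68 ≡ 3; by Fermat, exponent reduces to 182 mod 4 = 2; 3^2 ≡ 4 (mod 5).
Combine by CRT: x ≡ 28 (mod 29), x ≡ 4 (mod 5) ⇒ x ≡ 144 (mod 145).

144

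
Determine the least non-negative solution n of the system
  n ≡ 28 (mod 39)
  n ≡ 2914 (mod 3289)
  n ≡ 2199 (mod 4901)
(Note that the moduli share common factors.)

3614236

gcd(39, 3289) = 13 and 13 | (2914 − 28), so the pair is consistent; merging gives n ≡ 2914 (mod 9867), where 9867 = lcm(39, 3289).
gcd(9867, 4901) = 13 and 13 | (2199 − 2914), so the pair is consistent; merging gives n ≡ 3614236 (mod 3719859), where 3719859 = lcm(9867, 4901).
The solution is unique modulo lcm(39, 3289, 4901) = 3719859.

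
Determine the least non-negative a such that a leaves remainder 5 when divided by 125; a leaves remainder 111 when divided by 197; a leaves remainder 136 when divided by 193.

296005

From a ≡ 5 (mod 125) write a = 5 + 125t. Substituting into a ≡ 111 (mod 197) gives 125t ≡ 106 (mod 197), and since 125⁻¹ ≡ 145 (mod 197), t ≡ 4. Hence a ≡ 5 + 125·4 = 505 (mod 24625).
From a ≡ 505 (mod 24625) write a = 505 + 24625t. Substituting into a ≡ 136 (mod 193) gives 24625t ≡ 17 (mod 193), and since 114⁻¹ ≡ 171 (mod 193), t ≡ 12. Hence a ≡ 505 + 24625·12 = 296005 (mod 4752625).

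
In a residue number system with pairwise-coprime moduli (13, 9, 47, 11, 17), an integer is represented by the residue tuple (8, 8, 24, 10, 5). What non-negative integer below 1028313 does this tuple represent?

265715

Combine the congruences pairwise.
From x ≡ 8 (mod 13) write x = 8 + 13t. Substituting into x ≡ 8 (mod 9) gives 13t ≡ 0 (mod 9), and since 4⁻¹ ≡ 7 (mod 9), t ≡ 0. Hence x ≡ 8 + 13·0 = 8 (mod 117).
From x ≡ 8 (mod 117) write x = 8 + 117t. Substituting into x ≡ 24 (mod 47) gives 117t ≡ 16 (mod 47), and since 23⁻¹ ≡ 45 (mod 47), t ≡ 15. Hence x ≡ 8 + 117·15 = 1763 (mod 5499).
From x ≡ 1763 (mod 5499) write x = 1763 + 5499t. Substituting into x ≡ 10 (mod 11) gives 5499t ≡ 7 (mod 11), and since 10⁻¹ ≡ 10 (mod 11), t ≡ 4. Hence x ≡ 1763 + 5499·4 = 23759 (mod 60489).
From x ≡ 23759 (mod 60489) write x = 23759 + 60489t. Substituting into x ≡ 5 (mod 17) gives 60489t ≡ 12 (mod 17), and since 3⁻¹ ≡ 6 (mod 17), t ≡ 4. Hence x ≡ 23759 + 60489·4 = 265715 (mod 1028313).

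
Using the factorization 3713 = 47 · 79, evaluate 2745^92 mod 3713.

Mod 47: 2745 ≡ 19; since 46 | 92, by Fermat 19^92 ≡ 1 (mod 47).
Mod 79: 2745 ≡ 59; by Fermat, exponent reduces to 92 mod 78 = 14; 59^14 ≡ 73 (mod 79).
Combine by CRT: x ≡ 1 (mod 47), x ≡ 73 (mod 79) ⇒ x ≡ 2680 (mod 3713).

2680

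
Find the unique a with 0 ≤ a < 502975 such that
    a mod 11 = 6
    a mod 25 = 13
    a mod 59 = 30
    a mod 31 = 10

494863

Combine the congruences pairwise.
From a ≡ 6 (mod 11) write a = 6 + 11t. Substituting into a ≡ 13 (mod 25) gives 11t ≡ 7 (mod 25), and since 11⁻¹ ≡ 16 (mod 25), t ≡ 12. Hence a ≡ 6 + 11·12 = 138 (mod 275).
From a ≡ 138 (mod 275) write a = 138 + 275t. Substituting into a ≡ 30 (mod 59) gives 275t ≡ 10 (mod 59), and since 39⁻¹ ≡ 56 (mod 59), t ≡ 29. Hence a ≡ 138 + 275·29 = 8113 (mod 16225).
From a ≡ 8113 (mod 16225) write a = 8113 + 16225t. Substituting into a ≡ 10 (mod 31) gives 16225t ≡ 19 (mod 31), and since 12⁻¹ ≡ 13 (mod 31), t ≡ 30. Hence a ≡ 8113 + 16225·30 = 494863 (mod 502975).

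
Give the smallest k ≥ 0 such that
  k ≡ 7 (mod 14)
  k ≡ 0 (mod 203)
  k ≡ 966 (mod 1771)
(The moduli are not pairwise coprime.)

70035

gcd(14, 203) = 7 and 7 | (0 − 7), so the pair is consistent; merging gives k ≡ 203 (mod 406), where 406 = lcm(14, 203).
gcd(406, 1771) = 7 and 7 | (966 − 203), so the pair is consistent; merging gives k ≡ 70035 (mod 102718), where 102718 = lcm(406, 1771).
The solution is unique modulo lcm(14, 203, 1771) = 102718.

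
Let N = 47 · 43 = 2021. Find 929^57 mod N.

Mod 47: 929 ≡ 36; by Fermat, exponent reduces to 57 mod 46 = 11; 36^11 ≡ 8 (mod 47).
Mod 43: 929 ≡ 26; by Fermat, exponent reduces to 57 mod 42 = 15; 26^15 ≡ 27 (mod 43).
Combine by CRT: x ≡ 8 (mod 47), x ≡ 27 (mod 43) ⇒ x ≡ 1747 (mod 2021).

1747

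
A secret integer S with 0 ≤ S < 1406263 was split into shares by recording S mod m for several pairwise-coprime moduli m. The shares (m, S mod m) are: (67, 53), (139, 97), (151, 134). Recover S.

11912

The moduli are pairwise coprime; N = 67·139·151 = 1406263.
N/67 = 20989; 20989 ≡ 18 (mod 67); 18·41 ≡ 1, so inverse 41.
N/139 = 10117; 10117 ≡ 109 (mod 139); 109·88 ≡ 1, so inverse 88.
N/151 = 9313; 9313 ≡ 102 (mod 151); 102·114 ≡ 1, so inverse 114.
S ≡ 53·20989·41 + 97·10117·88 + 134·9313·114 = 274233197.
274233197 mod 1406263 = 11912.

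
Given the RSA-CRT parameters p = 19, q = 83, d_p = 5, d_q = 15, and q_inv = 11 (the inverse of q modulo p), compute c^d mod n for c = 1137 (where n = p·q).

80

m₁ = c^(d_p) mod p: c ≡ 16 (mod 19), and 16^5 mod 19 = 4.
m₂ = c^(d_q) mod q: c ≡ 58 (mod 83), and 58^15 mod 83 = 80.
h = q_inv·(m₁ − m₂) mod p = 11·(4 − 80) mod 19 = 0.
m = m₂ + h·q = 80 + 0·83 = 80.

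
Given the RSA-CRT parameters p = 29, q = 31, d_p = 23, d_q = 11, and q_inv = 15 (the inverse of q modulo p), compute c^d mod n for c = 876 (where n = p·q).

m₁ = c^(d_p) mod p: c ≡ 6 (mod 29), and 6^23 mod 29 = 22.
m₂ = c^(d_q) mod q: c ≡ 8 (mod 31), and 8^11 mod 31 = 8.
h = q_inv·(m₁ − m₂) mod p = 15·(22 − 8) mod 29 = 7.
m = m₂ + h·q = 8 + 7·31 = 225.

225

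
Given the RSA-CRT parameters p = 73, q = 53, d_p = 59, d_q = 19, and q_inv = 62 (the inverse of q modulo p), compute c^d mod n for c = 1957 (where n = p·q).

15

m₁ = c^(d_p) mod p: c ≡ 59 (mod 73), and 59^59 mod 73 = 15.
m₂ = c^(d_q) mod q: c ≡ 49 (mod 53), and 49^19 mod 53 = 15.
h = q_inv·(m₁ − m₂) mod p = 62·(15 − 15) mod 73 = 0.
m = m₂ + h·q = 15 + 0·53 = 15.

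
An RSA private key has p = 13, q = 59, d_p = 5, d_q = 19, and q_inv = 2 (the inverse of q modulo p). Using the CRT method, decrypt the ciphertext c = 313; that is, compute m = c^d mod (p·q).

m₁ = c^(d_p) mod p: c ≡ 1 (mod 13), and 1^5 mod 13 = 1.
m₂ = c^(d_q) mod q: c ≡ 18 (mod 59), and 18^19 mod 59 = 32.
h = q_inv·(m₁ − m₂) mod p = 2·(1 − 32) mod 13 = 3.
m = m₂ + h·q = 32 + 3·59 = 209.

209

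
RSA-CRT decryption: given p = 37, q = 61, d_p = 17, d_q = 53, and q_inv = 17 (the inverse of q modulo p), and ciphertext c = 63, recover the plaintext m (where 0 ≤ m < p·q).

417

m₁ = c^(d_p) mod p: c ≡ 26 (mod 37), and 26^17 mod 37 = 10.
m₂ = c^(d_q) mod q: c ≡ 2 (mod 61), and 2^53 mod 61 = 51.
h = q_inv·(m₁ − m₂) mod p = 17·(10 − 51) mod 37 = 6.
m = m₂ + h·q = 51 + 6·61 = 417.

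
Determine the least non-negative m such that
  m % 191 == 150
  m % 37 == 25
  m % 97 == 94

602755

The moduli are pairwise coprime; N = 191·37·97 = 685499.
N/191 = 3589; 3589 ≡ 151 (mod 191); 151·148 ≡ 1, so inverse 148.
N/37 = 18527; 18527 ≡ 27 (mod 37); 27·11 ≡ 1, so inverse 11.
N/97 = 7067; 7067 ≡ 83 (mod 97); 83·90 ≡ 1, so inverse 90.
m ≡ 150·3589·148 + 25·18527·11 + 94·7067·90 = 144557545.
144557545 mod 685499 = 602755.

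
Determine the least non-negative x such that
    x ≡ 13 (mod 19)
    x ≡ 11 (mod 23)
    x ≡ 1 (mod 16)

The moduli are pairwise coprime; N = 19·23·16 = 6992.
N/19 = 368; 368 ≡ 7 (mod 19); 7·11 ≡ 1, so inverse 11.
N/23 = 304; 304 ≡ 5 (mod 23); 5·14 ≡ 1, so inverse 14.
N/16 = 437; 437 ≡ 5 (mod 16); 5·13 ≡ 1, so inverse 13.
x ≡ 13·368·11 + 11·304·14 + 1·437·13 = 105121.
105121 mod 6992 = 241.

241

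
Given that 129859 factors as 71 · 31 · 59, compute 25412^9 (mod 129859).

Mod 71: 25412 ≡ 65; 65^9 ≡ 44 (mod 71).
Mod 31: 25412 ≡ 23; 23^9 ≡ 27 (mod 31).
Mod 59: 25412 ≡ 42; 42^9 ≡ 34 (mod 59).
Combine by CRT: x ≡ 44 (mod 71), x ≡ 27 (mod 31), x ≡ 34 (mod 59) ⇒ x ≡ 92841 (mod 129859).

92841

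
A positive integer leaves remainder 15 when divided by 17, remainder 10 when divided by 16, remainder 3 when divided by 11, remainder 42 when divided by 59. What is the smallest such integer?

The moduli are pairwise coprime; N = 17·16·11·59 = 176528.
N/17 = 10384; 10384 ≡ 14 (mod 17); 14·11 ≡ 1, so inverse 11.
N/16 = 11033; 11033 ≡ 9 (mod 16); 9·9 ≡ 1, so inverse 9.
N/11 = 16048; 16048 ≡ 10 (mod 11); 10·10 ≡ 1, so inverse 10.
N/59 = 2992; 2992 ≡ 42 (mod 59); 42·52 ≡ 1, so inverse 52.
k ≡ 15·10384·11 + 10·11033·9 + 3·16048·10 + 42·2992·52 = 9722298.
9722298 mod 176528 = 13258.

13258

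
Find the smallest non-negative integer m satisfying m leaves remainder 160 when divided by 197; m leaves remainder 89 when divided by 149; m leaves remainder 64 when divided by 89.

1141578

The moduli are pairwise coprime; N = 197·149·89 = 2612417.
N/197 = 13261; 13261 ≡ 62 (mod 197); 62·143 ≡ 1, so inverse 143.
N/149 = 17533; 17533 ≡ 100 (mod 149); 100·76 ≡ 1, so inverse 76.
N/89 = 29353; 29353 ≡ 72 (mod 89); 72·68 ≡ 1, so inverse 68.
m ≡ 160·13261·143 + 89·17533·76 + 64·29353·68 = 549749148.
549749148 mod 2612417 = 1141578.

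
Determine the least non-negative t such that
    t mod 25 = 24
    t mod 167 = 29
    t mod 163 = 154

The moduli are pairwise coprime; N = 25·167·163 = 680525.
N/25 = 27221; 27221 ≡ 21 (mod 25); 21·6 ≡ 1, so inverse 6.
N/167 = 4075; 4075 ≡ 67 (mod 167); 67·5 ≡ 1, so inverse 5.
N/163 = 4175; 4175 ≡ 100 (mod 163); 100·119 ≡ 1, so inverse 119.
t ≡ 24·27221·6 + 29·4075·5 + 154·4175·119 = 81021749.
81021749 mod 680525 = 39274.

39274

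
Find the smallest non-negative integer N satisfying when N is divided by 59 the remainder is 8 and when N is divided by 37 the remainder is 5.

893

From N ≡ 8 (mod 59) write N = 8 + 59t. Substituting into N ≡ 5 (mod 37) gives 59t ≡ 34 (mod 37), and since 22⁻¹ ≡ 32 (mod 37), t ≡ 15. Hence N ≡ 8 + 59·15 = 893 (mod 2183).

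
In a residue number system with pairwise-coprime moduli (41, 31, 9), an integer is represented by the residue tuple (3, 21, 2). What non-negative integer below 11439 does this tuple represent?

The moduli are pairwise coprime; N = 41·31·9 = 11439.
N/41 = 279; 279 ≡ 33 (mod 41); 33·5 ≡ 1, so inverse 5.
N/31 = 369; 369 ≡ 28 (mod 31); 28·10 ≡ 1, so inverse 10.
N/9 = 1271; 1271 ≡ 2 (mod 9); 2·5 ≡ 1, so inverse 5.
x ≡ 3·279·5 + 21·369·10 + 2·1271·5 = 94385.
94385 mod 11439 = 2873.

2873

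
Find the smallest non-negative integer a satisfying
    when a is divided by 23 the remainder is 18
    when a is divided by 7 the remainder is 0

133

Combine the congruences pairwise.
From a ≡ 18 (mod 23) write a = 18 + 23t. Substituting into a ≡ 0 (mod 7) gives 23t ≡ 3 (mod 7), and since 2⁻¹ ≡ 4 (mod 7), t ≡ 5. Hence a ≡ 18 + 23·5 = 133 (mod 161).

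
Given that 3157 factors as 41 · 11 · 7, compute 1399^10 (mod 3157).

Mod 41: 1399 ≡ 5; 5^10 ≡ 40 (mod 41).
Mod 11: 1399 ≡ 2; since 10 | 10, by Fermat 2^10 ≡ 1 (mod 11).
Mod 7: 1399 ≡ 6; by Fermat, exponent reduces to 10 mod 6 = 4; 6^4 ≡ 1 (mod 7).
Combine by CRT: x ≡ 40 (mod 41), x ≡ 1 (mod 11), x ≡ 1 (mod 7) ⇒ x ≡ 1926 (mod 3157).

1926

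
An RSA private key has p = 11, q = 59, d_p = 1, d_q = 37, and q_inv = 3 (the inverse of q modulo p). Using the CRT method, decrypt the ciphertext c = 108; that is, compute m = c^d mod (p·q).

m₁ = c^(d_p) mod p: c ≡ 9 (mod 11), and 9^1 mod 11 = 9.
m₂ = c^(d_q) mod q: c ≡ 49 (mod 59), and 49^37 mod 59 = 15.
h = q_inv·(m₁ − m₂) mod p = 3·(9 − 15) mod 11 = 4.
m = m₂ + h·q = 15 + 4·59 = 251.

251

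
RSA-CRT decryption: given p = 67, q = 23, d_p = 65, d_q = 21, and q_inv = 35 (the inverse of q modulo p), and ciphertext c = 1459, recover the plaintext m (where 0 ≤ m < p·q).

996

m₁ = c^(d_p) mod p: c ≡ 52 (mod 67), and 52^65 mod 67 = 58.
m₂ = c^(d_q) mod q: c ≡ 10 (mod 23), and 10^21 mod 23 = 7.
h = q_inv·(m₁ − m₂) mod p = 35·(58 − 7) mod 67 = 43.
m = m₂ + h·q = 7 + 43·23 = 996.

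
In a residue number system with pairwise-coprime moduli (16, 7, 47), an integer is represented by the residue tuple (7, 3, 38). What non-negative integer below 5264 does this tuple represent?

The moduli are pairwise coprime; N = 16·7·47 = 5264.
N/16 = 329; 329 ≡ 9 (mod 16); 9·9 ≡ 1, so inverse 9.
N/7 = 752; 752 ≡ 3 (mod 7); 3·5 ≡ 1, so inverse 5.
N/47 = 112; 112 ≡ 18 (mod 47); 18·34 ≡ 1, so inverse 34.
x ≡ 7·329·9 + 3·752·5 + 38·112·34 = 176711.
176711 mod 5264 = 2999.

2999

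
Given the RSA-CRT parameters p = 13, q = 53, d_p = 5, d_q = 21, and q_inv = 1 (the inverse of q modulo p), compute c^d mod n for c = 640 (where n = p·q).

m₁ = c^(d_p) mod p: c ≡ 3 (mod 13), and 3^5 mod 13 = 9.
m₂ = c^(d_q) mod q: c ≡ 4 (mod 53), and 4^21 mod 53 = 25.
h = q_inv·(m₁ − m₂) mod p = 1·(9 − 25) mod 13 = 10.
m = m₂ + h·q = 25 + 10·53 = 555.

555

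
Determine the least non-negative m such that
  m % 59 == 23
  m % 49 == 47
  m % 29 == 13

30231

The moduli are pairwise coprime; N = 59·49·29 = 83839.
N/59 = 1421; 1421 ≡ 5 (mod 59); 5·12 ≡ 1, so inverse 12.
N/49 = 1711; 1711 ≡ 45 (mod 49); 45·12 ≡ 1, so inverse 12.
N/29 = 2891; 2891 ≡ 20 (mod 29); 20·16 ≡ 1, so inverse 16.
m ≡ 23·1421·12 + 47·1711·12 + 13·2891·16 = 1958528.
1958528 mod 83839 = 30231.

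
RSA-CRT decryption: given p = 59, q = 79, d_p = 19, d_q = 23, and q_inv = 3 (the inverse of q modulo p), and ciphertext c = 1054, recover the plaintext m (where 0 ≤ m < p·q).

m₁ = c^(d_p) mod p: c ≡ 51 (mod 59), and 51^19 mod 59 = 29.
m₂ = c^(d_q) mod q: c ≡ 27 (mod 79), and 27^23 mod 79 = 33.
h = q_inv·(m₁ − m₂) mod p = 3·(29 − 33) mod 59 = 47.
m = m₂ + h·q = 33 + 47·79 = 3746.

3746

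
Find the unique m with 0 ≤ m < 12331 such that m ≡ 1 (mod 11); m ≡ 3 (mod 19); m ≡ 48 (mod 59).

6007

From m ≡ 1 (mod 11) write m = 1 + 11t. Substituting into m ≡ 3 (mod 19) gives 11t ≡ 2 (mod 19), and since 11⁻¹ ≡ 7 (mod 19), t ≡ 14. Hence m ≡ 1 + 11·14 = 155 (mod 209).
From m ≡ 155 (mod 209) write m = 155 + 209t. Substituting into m ≡ 48 (mod 59) gives 209t ≡ 11 (mod 59), and since 32⁻¹ ≡ 24 (mod 59), t ≡ 28. Hence m ≡ 155 + 209·28 = 6007 (mod 12331).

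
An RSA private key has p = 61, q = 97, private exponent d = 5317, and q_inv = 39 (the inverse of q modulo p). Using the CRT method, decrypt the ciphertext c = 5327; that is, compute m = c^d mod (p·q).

1376

d_p = d mod (p−1) = 5317 mod 60 = 37; d_q = d mod (q−1) = 37.
m₁ = c^(d_p) mod p: c ≡ 20 (mod 61), and 20^37 mod 61 = 34.
m₂ = c^(d_q) mod q: c ≡ 89 (mod 97), and 89^37 mod 97 = 18.
h = q_inv·(m₁ − m₂) mod p = 39·(34 − 18) mod 61 = 14.
m = m₂ + h·q = 18 + 14·97 = 1376.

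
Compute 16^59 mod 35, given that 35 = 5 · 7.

11

Mod 5: 16 ≡ 1; by Fermat, exponent reduces to 59 mod 4 = 3; 1^3 ≡ 1 (mod 5).
Mod 7: 16 ≡ 2; by Fermat, exponent reduces to 59 mod 6 = 5; 2^5 ≡ 4 (mod 7).
Combine by CRT: x ≡ 1 (mod 5), x ≡ 4 (mod 7) ⇒ x ≡ 11 (mod 35).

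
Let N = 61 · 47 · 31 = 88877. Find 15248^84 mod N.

19662

Mod 61: 15248 ≡ 59; by Fermat, exponent reduces to 84 mod 60 = 24; 59^24 ≡ 20 (mod 61).
Mod 47: 15248 ≡ 20; by Fermat, exponent reduces to 84 mod 46 = 38; 20^38 ≡ 16 (mod 47).
Mod 31: 15248 ≡ 27; by Fermat, exponent reduces to 84 mod 30 = 24; 27^24 ≡ 8 (mod 31).
Combine by CRT: x ≡ 20 (mod 61), x ≡ 16 (mod 47), x ≡ 8 (mod 31) ⇒ x ≡ 19662 (mod 88877).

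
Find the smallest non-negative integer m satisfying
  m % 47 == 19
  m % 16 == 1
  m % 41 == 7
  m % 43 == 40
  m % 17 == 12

The moduli are pairwise coprime; N = 47·16·41·43·17 = 22538192.
N/47 = 479536; 479536 ≡ 42 (mod 47); 42·28 ≡ 1, so inverse 28.
N/16 = 1408637; 1408637 ≡ 13 (mod 16); 13·5 ≡ 1, so inverse 5.
N/41 = 549712; 549712 ≡ 25 (mod 41); 25·23 ≡ 1, so inverse 23.
N/43 = 524144; 524144 ≡ 17 (mod 43); 17·38 ≡ 1, so inverse 38.
N/17 = 1325776; 1325776 ≡ 14 (mod 17); 14·11 ≡ 1, so inverse 11.
m ≡ 19·479536·28 + 1·1408637·5 + 7·549712·23 + 40·524144·38 + 12·1325776·11 = 1322361281.
1322361281 mod 22538192 = 15146145.

15146145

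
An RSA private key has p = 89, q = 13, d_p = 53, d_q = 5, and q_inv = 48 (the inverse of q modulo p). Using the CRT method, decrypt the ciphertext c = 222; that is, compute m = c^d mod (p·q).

352

m₁ = c^(d_p) mod p: c ≡ 44 (mod 89), and 44^53 mod 89 = 85.
m₂ = c^(d_q) mod q: c ≡ 1 (mod 13), and 1^5 mod 13 = 1.
h = q_inv·(m₁ − m₂) mod p = 48·(85 − 1) mod 89 = 27.
m = m₂ + h·q = 1 + 27·13 = 352.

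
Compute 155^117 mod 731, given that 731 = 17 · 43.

Mod 17: 155 ≡ 2; by Fermat, exponent reduces to 117 mod 16 = 5; 2^5 ≡ 15 (mod 17).
Mod 43: 155 ≡ 26; by Fermat, exponent reduces to 117 mod 42 = 33; 26^33 ≡ 22 (mod 43).
Combine by CRT: x ≡ 15 (mod 17), x ≡ 22 (mod 43) ⇒ x ≡ 151 (mod 731).

151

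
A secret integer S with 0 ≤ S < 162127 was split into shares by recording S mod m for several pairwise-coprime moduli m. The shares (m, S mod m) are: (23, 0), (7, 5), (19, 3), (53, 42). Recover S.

43608

From S ≡ 0 (mod 23) write S = 0 + 23t. Substituting into S ≡ 5 (mod 7) gives 23t ≡ 5 (mod 7), and since 2⁻¹ ≡ 4 (mod 7), t ≡ 6. Hence S ≡ 0 + 23·6 = 138 (mod 161).
From S ≡ 138 (mod 161) write S = 138 + 161t. Substituting into S ≡ 3 (mod 19) gives 161t ≡ 17 (mod 19), and since 9⁻¹ ≡ 17 (mod 19), t ≡ 4. Hence S ≡ 138 + 161·4 = 782 (mod 3059).
From S ≡ 782 (mod 3059) write S = 782 + 3059t. Substituting into S ≡ 42 (mod 53) gives 3059t ≡ 2 (mod 53), and since 38⁻¹ ≡ 7 (mod 53), t ≡ 14. Hence S ≡ 782 + 3059·14 = 43608 (mod 162127).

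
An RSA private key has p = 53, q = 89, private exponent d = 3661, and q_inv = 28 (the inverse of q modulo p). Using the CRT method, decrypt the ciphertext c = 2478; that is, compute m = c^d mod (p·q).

d_p = d mod (p−1) = 3661 mod 52 = 21; d_q = d mod (q−1) = 53.
m₁ = c^(d_p) mod p: c ≡ 40 (mod 53), and 40^21 mod 53 = 17.
m₂ = c^(d_q) mod q: c ≡ 75 (mod 89), and 75^53 mod 89 = 7.
h = q_inv·(m₁ − m₂) mod p = 28·(17 − 7) mod 53 = 15.
m = m₂ + h·q = 7 + 15·89 = 1342.

1342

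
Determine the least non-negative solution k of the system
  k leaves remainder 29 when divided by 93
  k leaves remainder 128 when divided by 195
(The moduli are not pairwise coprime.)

Combine the congruences pairwise.
gcd(93, 195) = 3 and 3 | (128 − 29), so the pair is consistent; merging gives k ≡ 4028 (mod 6045), where 6045 = lcm(93, 195).
The solution is unique modulo lcm(93, 195) = 6045.

4028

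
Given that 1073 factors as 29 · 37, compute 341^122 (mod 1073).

Mod 29: 341 ≡ 22; by Fermat, exponent reduces to 122 mod 28 = 10; 22^10 ≡ 24 (mod 29).
Mod 37: 341 ≡ 8; by Fermat, exponent reduces to 122 mod 36 = 14; 8^14 ≡ 27 (mod 37).
Combine by CRT: x ≡ 24 (mod 29), x ≡ 27 (mod 37) ⇒ x ≡ 952 (mod 1073).

952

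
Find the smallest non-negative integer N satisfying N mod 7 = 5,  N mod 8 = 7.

Combine the congruences pairwise.
From N ≡ 5 (mod 7) write N = 5 + 7t. Substituting into N ≡ 7 (mod 8) gives 7t ≡ 2 (mod 8), and since 7⁻¹ ≡ 7 (mod 8), t ≡ 6. Hence N ≡ 5 + 7·6 = 47 (mod 56).

47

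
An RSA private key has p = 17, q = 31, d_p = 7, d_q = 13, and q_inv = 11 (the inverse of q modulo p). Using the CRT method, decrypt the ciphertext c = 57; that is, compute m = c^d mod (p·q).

150

m₁ = c^(d_p) mod p: c ≡ 6 (mod 17), and 6^7 mod 17 = 14.
m₂ = c^(d_q) mod q: c ≡ 26 (mod 31), and 26^13 mod 31 = 26.
h = q_inv·(m₁ − m₂) mod p = 11·(14 − 26) mod 17 = 4.
m = m₂ + h·q = 26 + 4·31 = 150.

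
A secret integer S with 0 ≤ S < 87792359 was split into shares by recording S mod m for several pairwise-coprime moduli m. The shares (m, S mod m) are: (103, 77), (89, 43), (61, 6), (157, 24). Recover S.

64308951

Combine the congruences pairwise.
From S ≡ 77 (mod 103) write S = 77 + 103t. Substituting into S ≡ 43 (mod 89) gives 103t ≡ 55 (mod 89), and since 14⁻¹ ≡ 70 (mod 89), t ≡ 23. Hence S ≡ 77 + 103·23 = 2446 (mod 9167).
From S ≡ 2446 (mod 9167) write S = 2446 + 9167t. Substituting into S ≡ 6 (mod 61) gives 9167t ≡ 0 (mod 61), and since 17⁻¹ ≡ 18 (mod 61), t ≡ 0. Hence S ≡ 2446 + 9167·0 = 2446 (mod 559187).
From S ≡ 2446 (mod 559187) write S = 2446 + 559187t. Substituting into S ≡ 24 (mod 157) gives 559187t ≡ 90 (mod 157), and since 110⁻¹ ≡ 10 (mod 157), t ≡ 115. Hence S ≡ 2446 + 559187·115 = 64308951 (mod 87792359).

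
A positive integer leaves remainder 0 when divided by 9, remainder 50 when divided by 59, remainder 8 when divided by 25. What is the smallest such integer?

The moduli are pairwise coprime; M = 9·59·25 = 13275.
M/9 = 1475; 1475 ≡ 8 (mod 9); 8·8 ≡ 1, so inverse 8.
M/59 = 225; 225 ≡ 48 (mod 59); 48·16 ≡ 1, so inverse 16.
M/25 = 531; 531 ≡ 6 (mod 25); 6·21 ≡ 1, so inverse 21.
N ≡ 0·1475·8 + 50·225·16 + 8·531·21 = 269208.
269208 mod 13275 = 3708.

3708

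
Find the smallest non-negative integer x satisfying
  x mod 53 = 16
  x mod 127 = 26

6376

From x ≡ 16 (mod 53) write x = 16 + 53t. Substituting into x ≡ 26 (mod 127) gives 53t ≡ 10 (mod 127), and since 53⁻¹ ≡ 12 (mod 127), t ≡ 120. Hence x ≡ 16 + 53·120 = 6376 (mod 6731).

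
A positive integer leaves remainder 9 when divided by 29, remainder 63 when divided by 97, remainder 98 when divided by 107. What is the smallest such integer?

The moduli are pairwise coprime; N = 29·97·107 = 300991.
N/29 = 10379; 10379 ≡ 26 (mod 29); 26·19 ≡ 1, so inverse 19.
N/97 = 3103; 3103 ≡ 96 (mod 97); 96·96 ≡ 1, so inverse 96.
N/107 = 2813; 2813 ≡ 31 (mod 107); 31·38 ≡ 1, so inverse 38.
x ≡ 9·10379·19 + 63·3103·96 + 98·2813·38 = 31017365.
31017365 mod 300991 = 15292.

15292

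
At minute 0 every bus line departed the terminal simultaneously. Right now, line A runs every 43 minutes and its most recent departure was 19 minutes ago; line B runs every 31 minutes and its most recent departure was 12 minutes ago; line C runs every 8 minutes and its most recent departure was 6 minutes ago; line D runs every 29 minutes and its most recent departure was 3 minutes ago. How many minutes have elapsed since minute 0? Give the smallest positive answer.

97414

From t ≡ 19 (mod 43) write t = 19 + 43s. Substituting into t ≡ 12 (mod 31) gives 43s ≡ 24 (mod 31), and since 12⁻¹ ≡ 13 (mod 31), s ≡ 2. Hence t ≡ 19 + 43·2 = 105 (mod 1333).
From t ≡ 105 (mod 1333) write t = 105 + 1333s. Substituting into t ≡ 6 (mod 8) gives 1333s ≡ 5 (mod 8), and since 5⁻¹ ≡ 5 (mod 8), s ≡ 1. Hence t ≡ 105 + 1333·1 = 1438 (mod 10664).
From t ≡ 1438 (mod 10664) write t = 1438 + 10664s. Substituting into t ≡ 3 (mod 29) gives 10664s ≡ 15 (mod 29), and since 21⁻¹ ≡ 18 (mod 29), s ≡ 9. Hence t ≡ 1438 + 10664·9 = 97414 (mod 309256).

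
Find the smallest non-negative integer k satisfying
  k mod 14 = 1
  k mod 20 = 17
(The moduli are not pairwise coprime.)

Combine the congruences pairwise.
gcd(14, 20) = 2 and 2 | (17 − 1), so the pair is consistent; merging gives k ≡ 57 (mod 140), where 140 = lcm(14, 20).
The solution is unique modulo lcm(14, 20) = 140.

57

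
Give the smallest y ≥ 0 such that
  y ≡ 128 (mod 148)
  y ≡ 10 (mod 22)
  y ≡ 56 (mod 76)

25288

gcd(148, 22) = 2 and 2 | (10 − 128), so the pair is consistent; merging gives y ≡ 868 (mod 1628), where 1628 = lcm(148, 22).
gcd(1628, 76) = 4 and 4 | (56 − 868), so the pair is consistent; merging gives y ≡ 25288 (mod 30932), where 30932 = lcm(1628, 76).
The solution is unique modulo lcm(148, 22, 76) = 30932.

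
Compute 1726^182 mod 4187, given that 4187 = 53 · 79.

317

Mod 53: 1726 ≡ 30; by Fermat, exponent reduces to 182 mod 52 = 26; 30^26 ≡ 52 (mod 53).
Mod 79: 1726 ≡ 67; by Fermat, exponent reduces to 182 mod 78 = 26; 67^26 ≡ 1 (mod 79).
Combine by CRT: x ≡ 52 (mod 53), x ≡ 1 (mod 79) ⇒ x ≡ 317 (mod 4187).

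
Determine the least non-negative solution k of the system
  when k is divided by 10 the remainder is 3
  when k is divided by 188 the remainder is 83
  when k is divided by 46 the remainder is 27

Combine the congruences pairwise.
gcd(10, 188) = 2 and 2 | (83 − 3), so the pair is consistent; merging gives k ≡ 83 (mod 940), where 940 = lcm(10, 188).
gcd(940, 46) = 2 and 2 | (27 − 83), so the pair is consistent; merging gives k ≡ 10423 (mod 21620), where 21620 = lcm(940, 46).
The solution is unique modulo lcm(10, 188, 46) = 21620.

10423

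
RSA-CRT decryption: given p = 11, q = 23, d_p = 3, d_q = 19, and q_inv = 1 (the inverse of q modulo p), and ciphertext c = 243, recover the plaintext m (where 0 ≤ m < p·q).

m₁ = c^(d_p) mod p: c ≡ 1 (mod 11), and 1^3 mod 11 = 1.
m₂ = c^(d_q) mod q: c ≡ 13 (mod 23), and 13^19 mod 23 = 2.
h = q_inv·(m₁ − m₂) mod p = 1·(1 − 2) mod 11 = 10.
m = m₂ + h·q = 2 + 10·23 = 232.

232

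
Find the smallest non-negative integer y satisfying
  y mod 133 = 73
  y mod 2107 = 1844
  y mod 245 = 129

86124

gcd(133, 2107) = 7 and 7 | (1844 − 73), so the pair is consistent; merging gives y ≡ 6058 (mod 40033), where 40033 = lcm(133, 2107).
gcd(40033, 245) = 49 and 49 | (129 − 6058), so the pair is consistent; merging gives y ≡ 86124 (mod 200165), where 200165 = lcm(40033, 245).
The solution is unique modulo lcm(133, 2107, 245) = 200165.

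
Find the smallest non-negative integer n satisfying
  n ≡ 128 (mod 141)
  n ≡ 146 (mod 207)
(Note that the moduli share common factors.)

Combine the congruences pairwise.
gcd(141, 207) = 3 and 3 | (146 − 128), so the pair is consistent; merging gives n ≡ 974 (mod 9729), where 9729 = lcm(141, 207).
The solution is unique modulo lcm(141, 207) = 9729.

974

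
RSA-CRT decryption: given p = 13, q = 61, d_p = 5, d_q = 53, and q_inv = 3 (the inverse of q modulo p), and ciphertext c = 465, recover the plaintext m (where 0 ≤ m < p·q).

m₁ = c^(d_p) mod p: c ≡ 10 (mod 13), and 10^5 mod 13 = 4.
m₂ = c^(d_q) mod q: c ≡ 38 (mod 61), and 38^53 mod 61 = 28.
h = q_inv·(m₁ − m₂) mod p = 3·(4 − 28) mod 13 = 6.
m = m₂ + h·q = 28 + 6·61 = 394.

394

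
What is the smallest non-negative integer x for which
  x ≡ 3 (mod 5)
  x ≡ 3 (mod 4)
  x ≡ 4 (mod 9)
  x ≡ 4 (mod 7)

823

The moduli are pairwise coprime; N = 5·4·9·7 = 1260.
N/5 = 252; 252 ≡ 2 (mod 5); 2·3 ≡ 1, so inverse 3.
N/4 = 315; 315 ≡ 3 (mod 4); 3·3 ≡ 1, so inverse 3.
N/9 = 140; 140 ≡ 5 (mod 9); 5·2 ≡ 1, so inverse 2.
N/7 = 180; 180 ≡ 5 (mod 7); 5·3 ≡ 1, so inverse 3.
x ≡ 3·252·3 + 3·315·3 + 4·140·2 + 4·180·3 = 8383.
8383 mod 1260 = 823.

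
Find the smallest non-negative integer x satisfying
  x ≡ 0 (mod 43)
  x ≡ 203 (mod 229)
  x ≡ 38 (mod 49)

21500

The moduli are pairwise coprime; N = 43·229·49 = 482503.
N/43 = 11221; 11221 ≡ 41 (mod 43); 41·21 ≡ 1, so inverse 21.
N/229 = 2107; 2107 ≡ 46 (mod 229); 46·5 ≡ 1, so inverse 5.
N/49 = 9847; 9847 ≡ 47 (mod 49); 47·24 ≡ 1, so inverse 24.
x ≡ 0·11221·21 + 203·2107·5 + 38·9847·24 = 11119069.
11119069 mod 482503 = 21500.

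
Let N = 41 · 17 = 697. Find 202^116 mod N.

Mod 41: 202 ≡ 38; by Fermat, exponent reduces to 116 mod 40 = 36; 38^36 ≡ 40 (mod 41).
Mod 17: 202 ≡ 15; by Fermat, exponent reduces to 116 mod 16 = 4; 15^4 ≡ 16 (mod 17).
Combine by CRT: x ≡ 40 (mod 41), x ≡ 16 (mod 17) ⇒ x ≡ 696 (mod 697).

696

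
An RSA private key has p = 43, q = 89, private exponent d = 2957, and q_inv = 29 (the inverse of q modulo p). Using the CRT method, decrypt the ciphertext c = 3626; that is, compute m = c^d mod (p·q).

d_p = d mod (p−1) = 2957 mod 42 = 17; d_q = d mod (q−1) = 53.
m₁ = c^(d_p) mod p: c ≡ 14 (mod 43), and 14^17 mod 43 = 38.
m₂ = c^(d_q) mod q: c ≡ 66 (mod 89), and 66^53 mod 89 = 46.
h = q_inv·(m₁ − m₂) mod p = 29·(38 − 46) mod 43 = 26.
m = m₂ + h·q = 46 + 26·89 = 2360.

2360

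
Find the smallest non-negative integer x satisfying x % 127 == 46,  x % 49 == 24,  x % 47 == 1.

44369

The moduli are pairwise coprime; N = 127·49·47 = 292481.
N/127 = 2303; 2303 ≡ 17 (mod 127); 17·15 ≡ 1, so inverse 15.
N/49 = 5969; 5969 ≡ 40 (mod 49); 40·38 ≡ 1, so inverse 38.
N/47 = 6223; 6223 ≡ 19 (mod 47); 19·5 ≡ 1, so inverse 5.
x ≡ 46·2303·15 + 24·5969·38 + 1·6223·5 = 7063913.
7063913 mod 292481 = 44369.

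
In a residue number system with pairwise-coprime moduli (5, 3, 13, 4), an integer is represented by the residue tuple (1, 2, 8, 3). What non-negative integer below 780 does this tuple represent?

From x ≡ 1 (mod 5) write x = 1 + 5t. Substituting into x ≡ 2 (mod 3) gives 5t ≡ 1 (mod 3), and since 2⁻¹ ≡ 2 (mod 3), t ≡ 2. Hence x ≡ 1 + 5·2 = 11 (mod 15).
From x ≡ 11 (mod 15) write x = 11 + 15t. Substituting into x ≡ 8 (mod 13) gives 15t ≡ 10 (mod 13), and since 2⁻¹ ≡ 7 (mod 13), t ≡ 5. Hence x ≡ 11 + 15·5 = 86 (mod 195).
From x ≡ 86 (mod 195) write x = 86 + 195t. Substituting into x ≡ 3 (mod 4) gives 195t ≡ 1 (mod 4), and since 3⁻¹ ≡ 3 (mod 4), t ≡ 3. Hence x ≡ 86 + 195·3 = 671 (mod 780).

671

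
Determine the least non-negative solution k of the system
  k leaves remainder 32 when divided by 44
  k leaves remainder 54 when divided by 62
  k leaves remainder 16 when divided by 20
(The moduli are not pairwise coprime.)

gcd(44, 62) = 2 and 2 | (54 − 32), so the pair is consistent; merging gives k ≡ 736 (mod 1364), where 1364 = lcm(44, 62).
gcd(1364, 20) = 4 and 4 | (16 − 736), so the pair is consistent; merging gives k ≡ 736 (mod 6820), where 6820 = lcm(1364, 20).
The solution is unique modulo lcm(44, 62, 20) = 6820.

736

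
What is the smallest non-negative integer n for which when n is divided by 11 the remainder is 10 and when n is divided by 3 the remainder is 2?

32

Combine the congruences pairwise.
From n ≡ 10 (mod 11) write n = 10 + 11t. Substituting into n ≡ 2 (mod 3) gives 11t ≡ 1 (mod 3), and since 2⁻¹ ≡ 2 (mod 3), t ≡ 2. Hence n ≡ 10 + 11·2 = 32 (mod 33).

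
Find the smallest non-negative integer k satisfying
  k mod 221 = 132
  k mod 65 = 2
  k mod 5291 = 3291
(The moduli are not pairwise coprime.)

299587

gcd(221, 65) = 13 and 13 | (2 − 132), so the pair is consistent; merging gives k ≡ 132 (mod 1105), where 1105 = lcm(221, 65).
gcd(1105, 5291) = 13 and 13 | (3291 − 132), so the pair is consistent; merging gives k ≡ 299587 (mod 449735), where 449735 = lcm(1105, 5291).
The solution is unique modulo lcm(221, 65, 5291) = 449735.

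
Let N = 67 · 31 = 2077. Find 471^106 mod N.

676

Mod 67: 471 ≡ 2; by Fermat, exponent reduces to 106 mod 66 = 40; 2^40 ≡ 6 (mod 67).
Mod 31: 471 ≡ 6; by Fermat, exponent reduces to 106 mod 30 = 16; 6^16 ≡ 25 (mod 31).
Combine by CRT: x ≡ 6 (mod 67), x ≡ 25 (mod 31) ⇒ x ≡ 676 (mod 2077).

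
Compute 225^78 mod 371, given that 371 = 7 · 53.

Mod 7: 225 ≡ 1; since 6 | 78, by Fermat 1^78 ≡ 1 (mod 7).
Mod 53: 225 ≡ 13; by Fermat, exponent reduces to 78 mod 52 = 26; 13^26 ≡ 1 (mod 53).
Combine by CRT: x ≡ 1 (mod 7), x ≡ 1 (mod 53) ⇒ x ≡ 1 (mod 371).

1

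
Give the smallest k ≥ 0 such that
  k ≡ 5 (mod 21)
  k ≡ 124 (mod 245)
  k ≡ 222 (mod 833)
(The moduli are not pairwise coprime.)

3554

gcd(21, 245) = 7 and 7 | (124 − 5), so the pair is consistent; merging gives k ≡ 614 (mod 735), where 735 = lcm(21, 245).
gcd(735, 833) = 49 and 49 | (222 − 614), so the pair is consistent; merging gives k ≡ 3554 (mod 12495), where 12495 = lcm(735, 833).
The solution is unique modulo lcm(21, 245, 833) = 12495.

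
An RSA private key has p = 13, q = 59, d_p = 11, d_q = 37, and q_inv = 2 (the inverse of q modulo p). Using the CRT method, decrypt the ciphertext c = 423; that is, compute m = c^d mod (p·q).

m₁ = c^(d_p) mod p: c ≡ 7 (mod 13), and 7^11 mod 13 = 2.
m₂ = c^(d_q) mod q: c ≡ 10 (mod 59), and 10^37 mod 59 = 44.
h = q_inv·(m₁ − m₂) mod p = 2·(2 − 44) mod 13 = 7.
m = m₂ + h·q = 44 + 7·59 = 457.

457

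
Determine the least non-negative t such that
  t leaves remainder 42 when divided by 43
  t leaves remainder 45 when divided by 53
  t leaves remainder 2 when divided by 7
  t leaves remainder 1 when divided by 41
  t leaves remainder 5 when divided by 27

Combine the congruences pairwise.
From t ≡ 42 (mod 43) write t = 42 + 43s. Substituting into t ≡ 45 (mod 53) gives 43s ≡ 3 (mod 53), and since 43⁻¹ ≡ 37 (mod 53), s ≡ 5. Hence t ≡ 42 + 43·5 = 257 (mod 2279).
From t ≡ 257 (mod 2279) write t = 257 + 2279s. Substituting into t ≡ 2 (mod 7) gives 2279s ≡ 4 (mod 7), and since 4⁻¹ ≡ 2 (mod 7), s ≡ 1. Hence t ≡ 257 + 2279·1 = 2536 (mod 15953).
From t ≡ 2536 (mod 15953) write t = 2536 + 15953s. Substituting into t ≡ 1 (mod 41) gives 15953s ≡ 7 (mod 41), and since 4⁻¹ ≡ 31 (mod 41), s ≡ 12. Hence t ≡ 2536 + 15953·12 = 193972 (mod 654073).
From t ≡ 193972 (mod 654073) write t = 193972 + 654073s. Substituting into t ≡ 5 (mod 27) gives 654073s ≡ 1 (mod 27), and since 25⁻¹ ≡ 13 (mod 27), s ≡ 13. Hence t ≡ 193972 + 654073·13 = 8696921 (mod 17659971).

8696921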